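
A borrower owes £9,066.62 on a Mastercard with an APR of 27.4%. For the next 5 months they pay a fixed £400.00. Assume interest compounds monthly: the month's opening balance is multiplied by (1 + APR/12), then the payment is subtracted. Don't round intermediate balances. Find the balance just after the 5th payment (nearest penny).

Monthly rate r = 27.4%/12 = 2.28333% = 0.0228333.
Each month: B ← B·(1+r) − £400.00.
Month 1: interest £207.02; balance after payment £8,873.64.
Month 2: interest £202.61; balance after payment £8,676.26.
Month 3: interest £198.11; balance after payment £8,474.36.
Month 4: interest £193.50; balance after payment £8,267.86.
Month 5: interest £188.78; balance after payment £8,056.64.

£8,056.64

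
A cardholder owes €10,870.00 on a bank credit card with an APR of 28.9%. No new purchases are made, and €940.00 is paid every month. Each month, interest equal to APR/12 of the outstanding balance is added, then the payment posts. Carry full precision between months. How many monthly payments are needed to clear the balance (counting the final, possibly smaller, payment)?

14 payments

Monthly rate r = 28.9%/12 = 2.40833% = 0.0240833.
Recurrence: B ← B·(1+r) − €940.00.
Month 1: interest €261.79; balance after payment €10,191.79.
Month 2: interest €245.45; balance after payment €9,497.24.
Closed form: n = −ln(1 − rB₀/P)/ln(1+r) = −ln(0.7215)/ln(1.02408) ≈ 13.716, so the balance reaches zero during payment 14.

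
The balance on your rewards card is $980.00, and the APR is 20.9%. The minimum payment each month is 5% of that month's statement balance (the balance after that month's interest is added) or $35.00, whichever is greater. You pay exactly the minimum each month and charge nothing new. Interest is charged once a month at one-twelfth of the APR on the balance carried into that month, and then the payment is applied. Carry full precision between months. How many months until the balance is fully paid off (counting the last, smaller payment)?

35 months

Monthly rate r = 20.9%/12 = 1.74167% = 0.0174167.
While 5% of the post-interest balance exceeds $35.00, each month B ← (B·(1+r))·(1 − 0.05), i.e. B shrinks by the factor (1+r)·0.95 = 0.96655.
This holds for months 1–11. Entering month 12 the balance is $674.02; 5% of the post-interest balance is now below $35.00, so the flat $35.00 minimum applies from here.
From month 12 a fixed $35.00 at rate r clears $674.02 in 24 more payments. Total: 11 + 24 = 35 months.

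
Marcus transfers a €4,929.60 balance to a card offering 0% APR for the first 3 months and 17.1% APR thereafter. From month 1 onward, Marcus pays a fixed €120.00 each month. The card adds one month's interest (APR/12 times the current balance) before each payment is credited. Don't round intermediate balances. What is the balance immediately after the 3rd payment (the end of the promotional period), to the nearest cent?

Promo months 1–3 at r₀ = 0%/12 = 0; months 4+ at r₁ = 17.1%/12 = 0.01425.
After month 3 (no interest yet): B = €4,929.60 − 3·€120.00 = €4,569.60.

€4,569.60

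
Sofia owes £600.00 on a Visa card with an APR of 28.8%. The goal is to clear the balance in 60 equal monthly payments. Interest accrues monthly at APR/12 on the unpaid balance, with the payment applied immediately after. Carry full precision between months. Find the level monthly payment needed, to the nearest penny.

£18.97

Monthly rate r = 28.8%/12 = 2.4% = 0.024.
Level-payment amortization: P = B₀·r / (1 − (1+r)^(−n)) = 600.00·0.024 / (1 − 1.024^(−60)).
Denominator 1 − (1+r)^(−60) = 0.759008013.
P = 14.4 / 0.759008013 ≈ 18.97.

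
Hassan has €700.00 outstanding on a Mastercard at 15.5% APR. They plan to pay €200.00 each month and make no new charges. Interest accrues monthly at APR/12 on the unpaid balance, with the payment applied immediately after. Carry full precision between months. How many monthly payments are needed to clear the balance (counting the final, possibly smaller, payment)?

Monthly rate r = 15.5%/12 = 1.29167% = 0.0129167.
Recurrence: B ← B·(1+r) − €200.00.
Month 1: interest €9.04; balance after payment €509.04.
Month 2: interest €6.58; balance after payment €315.62.
Month 3: interest €4.08; balance after payment €119.69.
Month 4: interest €1.55; balance after payment €0.00.

4 payments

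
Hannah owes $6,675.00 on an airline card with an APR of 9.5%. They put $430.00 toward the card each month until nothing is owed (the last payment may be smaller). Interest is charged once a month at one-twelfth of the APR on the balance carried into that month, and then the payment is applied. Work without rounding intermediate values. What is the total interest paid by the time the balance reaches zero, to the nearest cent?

Monthly rate r = 9.5%/12 = 0.791667% = 0.00791667.
Payoff takes n = ⌈−ln(1 − rB₀/P)/ln(1+r)⌉ = ⌈16.629⌉ = 17 payments; the last is $270.74.
Total paid = 16·$430.00 + $270.74 = $7,150.74.
Total interest = total paid − principal = $7,150.74 − $6,675.00 = $475.74.

$475.74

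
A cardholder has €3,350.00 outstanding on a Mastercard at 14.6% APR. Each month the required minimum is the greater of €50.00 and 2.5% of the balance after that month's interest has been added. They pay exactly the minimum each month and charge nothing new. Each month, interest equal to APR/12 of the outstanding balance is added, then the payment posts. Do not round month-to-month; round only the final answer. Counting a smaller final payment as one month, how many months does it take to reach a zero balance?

95 months

Monthly rate r = 14.6%/12 = 1.21667% = 0.0121667.
While 2.5% of the post-interest balance exceeds €50.00, each month B ← (B·(1+r))·(1 − 0.025), i.e. B shrinks by the factor (1+r)·0.975 = 0.98686.
This holds for months 1–40. Entering month 41 the balance is €1,973.83; 2.5% of the post-interest balance is now below €50.00, so the flat €50.00 minimum applies from here.
From month 41 a fixed €50.00 at rate r clears €1,973.83 in 55 more payments. Total: 40 + 55 = 95 months.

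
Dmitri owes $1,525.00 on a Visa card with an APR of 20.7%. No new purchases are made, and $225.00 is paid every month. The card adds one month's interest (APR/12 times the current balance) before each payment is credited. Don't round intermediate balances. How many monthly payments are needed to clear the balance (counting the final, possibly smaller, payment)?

8 months

Monthly rate r = 20.7%/12 = 1.725% = 0.01725.
Recurrence: B ← B·(1+r) − $225.00.
Month 1: interest $26.31; balance after payment $1,326.31.
Month 2: interest $22.88; balance after payment $1,124.19.
Closed form: n = −ln(1 − rB₀/P)/ln(1+r) = −ln(0.88308)/ln(1.01725) ≈ 7.270, so the balance reaches zero during payment 8.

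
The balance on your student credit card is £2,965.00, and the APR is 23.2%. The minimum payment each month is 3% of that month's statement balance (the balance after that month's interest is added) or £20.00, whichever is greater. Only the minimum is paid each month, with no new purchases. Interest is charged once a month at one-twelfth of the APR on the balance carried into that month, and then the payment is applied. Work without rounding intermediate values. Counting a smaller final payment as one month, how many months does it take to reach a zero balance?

Monthly rate r = 23.2%/12 = 1.93333% = 0.0193333.
While 3% of the post-interest balance exceeds £20.00, each month B ← (B·(1+r))·(1 − 0.03), i.e. B shrinks by the factor (1+r)·0.97 = 0.98875.
This holds for months 1–134. Entering month 135 the balance is £651.35; 3% of the post-interest balance is now below £20.00, so the flat £20.00 minimum applies from here.
From month 135 a fixed £20.00 at rate r clears £651.35 in 52 more payments. Total: 134 + 52 = 186 months.

186 months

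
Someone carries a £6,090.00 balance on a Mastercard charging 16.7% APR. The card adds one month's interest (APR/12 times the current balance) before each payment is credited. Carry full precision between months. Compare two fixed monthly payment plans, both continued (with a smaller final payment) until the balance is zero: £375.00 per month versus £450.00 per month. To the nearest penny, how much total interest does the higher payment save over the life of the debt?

£157.34

Monthly rate r = 16.7%/12 = 1.39167% = 0.0139167.
At £375.00/mo: n = ⌈−ln(1 − rB₀/P)/ln(1+r)⌉ = 19 payments (last £201.95); total interest = total paid − £6,090.00 = £861.95.
At £450.00/mo: 16 payments (last £44.61); total interest £704.61.
Interest saved = £861.95 − £704.61 = £157.34.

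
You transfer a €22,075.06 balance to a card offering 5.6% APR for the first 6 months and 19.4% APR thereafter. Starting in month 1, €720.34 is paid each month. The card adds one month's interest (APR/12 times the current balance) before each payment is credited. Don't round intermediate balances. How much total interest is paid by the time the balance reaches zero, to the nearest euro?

Promo months 1–6 at r₀ = 5.6%/12 = 0.00466667; months 7+ at r₁ = 19.4%/12 = 0.0161667.
After month 6: iterate B ← B·(1+r₀) − €720.34 for 6 months → €18,327.64.
Then at r₁ with €720.34/mo: n₂ = −ln(1 − r₁·B/P)/ln(1+r₁) ≈ 33.04 → 34 more payments.
Total paid = 39·€720.34 + €29.63 = €28,122.89; interest = €28,122.89 − €22,075.06 = €6,047.83.

€6,048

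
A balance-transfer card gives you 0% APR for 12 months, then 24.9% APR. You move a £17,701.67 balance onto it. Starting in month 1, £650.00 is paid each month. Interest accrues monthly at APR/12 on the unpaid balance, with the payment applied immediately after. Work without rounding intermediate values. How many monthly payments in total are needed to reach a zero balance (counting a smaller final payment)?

31 months

Promo months 1–12 at r₀ = 0%/12 = 0; months 13+ at r₁ = 24.9%/12 = 0.02075.
After month 12 (no interest yet): B = £17,701.67 − 12·£650.00 = £9,901.67.
Then at r₁ with £650.00/mo: n₂ = −ln(1 − r₁·B/P)/ln(1+r₁) ≈ 18.50 → 19 more payments.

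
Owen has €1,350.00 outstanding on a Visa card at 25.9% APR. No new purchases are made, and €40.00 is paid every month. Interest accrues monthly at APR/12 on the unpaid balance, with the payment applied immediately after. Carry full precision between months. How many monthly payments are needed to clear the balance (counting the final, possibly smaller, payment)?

Monthly rate r = 25.9%/12 = 2.15833% = 0.0215833.
Recurrence: B ← B·(1+r) − €40.00.
Month 1: interest €29.14; balance after payment €1,339.14.
Month 2: interest €28.90; balance after payment €1,328.04.
Closed form: n = −ln(1 − rB₀/P)/ln(1+r) = −ln(0.27156)/ln(1.02158) ≈ 61.046, so the balance reaches zero during payment 62.

62 months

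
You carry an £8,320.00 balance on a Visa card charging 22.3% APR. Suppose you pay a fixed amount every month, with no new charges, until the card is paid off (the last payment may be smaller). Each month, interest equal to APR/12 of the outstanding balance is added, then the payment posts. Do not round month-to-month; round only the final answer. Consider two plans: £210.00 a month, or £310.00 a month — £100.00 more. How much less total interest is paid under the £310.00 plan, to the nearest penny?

Monthly rate r = 22.3%/12 = 1.85833% = 0.0185833.
At £210.00/mo: n = ⌈−ln(1 − rB₀/P)/ln(1+r)⌉ = 73 payments (last £80.85); total interest = total paid − £8,320.00 = £6,880.85.
At £310.00/mo: 38 payments (last £158.69); total interest £3,308.69.
Interest saved = £6,880.85 − £3,308.69 = £3,572.16.

£3,572.16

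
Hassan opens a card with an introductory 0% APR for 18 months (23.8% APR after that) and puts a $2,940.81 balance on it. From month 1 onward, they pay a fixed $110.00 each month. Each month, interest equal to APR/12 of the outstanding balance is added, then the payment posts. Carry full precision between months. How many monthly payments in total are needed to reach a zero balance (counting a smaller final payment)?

Promo months 1–18 at r₀ = 0%/12 = 0; months 19+ at r₁ = 23.8%/12 = 0.0198333.
After month 18 (no interest yet): B = $2,940.81 − 18·$110.00 = $960.81.
Then at r₁ with $110.00/mo: n₂ = −ln(1 − r₁·B/P)/ln(1+r₁) ≈ 9.69 → 10 more payments.

28 months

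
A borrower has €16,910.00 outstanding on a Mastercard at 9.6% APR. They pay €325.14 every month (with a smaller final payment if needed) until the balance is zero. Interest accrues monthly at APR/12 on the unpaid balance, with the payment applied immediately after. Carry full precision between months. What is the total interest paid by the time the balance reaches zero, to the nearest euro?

€5,042

Monthly rate r = 9.6%/12 = 0.8% = 0.008.
Payoff takes n = ⌈−ln(1 − rB₀/P)/ln(1+r)⌉ = ⌈67.515⌉ = 68 payments; the last is €167.69.
Total paid = 67·€325.14 + €167.69 = €21,952.07.
Total interest = total paid − principal = €21,952.07 − €16,910.00 = €5,042.07.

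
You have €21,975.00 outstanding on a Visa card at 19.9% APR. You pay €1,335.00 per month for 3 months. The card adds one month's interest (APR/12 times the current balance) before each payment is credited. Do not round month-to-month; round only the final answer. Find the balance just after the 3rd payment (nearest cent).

Monthly rate r = 19.9%/12 = 1.65833% = 0.0165833.
Each month: B ← B·(1+r) − €1,335.00.
Month 1: interest €364.42; balance after payment €21,004.42.
Month 2: interest €348.32; balance after payment €20,017.74.
Month 3: interest €331.96; balance after payment €19,014.70.

€19,014.70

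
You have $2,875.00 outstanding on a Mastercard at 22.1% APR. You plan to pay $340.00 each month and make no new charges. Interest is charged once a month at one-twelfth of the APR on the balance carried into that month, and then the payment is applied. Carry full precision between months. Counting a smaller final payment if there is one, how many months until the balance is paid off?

10 payments

Monthly rate r = 22.1%/12 = 1.84167% = 0.0184167.
Recurrence: B ← B·(1+r) − $340.00.
Month 1: interest $52.95; balance after payment $2,587.95.
Month 2: interest $47.66; balance after payment $2,295.61.
Closed form: n = −ln(1 − rB₀/P)/ln(1+r) = −ln(0.84427)/ln(1.01842) ≈ 9.276, so the balance reaches zero during payment 10.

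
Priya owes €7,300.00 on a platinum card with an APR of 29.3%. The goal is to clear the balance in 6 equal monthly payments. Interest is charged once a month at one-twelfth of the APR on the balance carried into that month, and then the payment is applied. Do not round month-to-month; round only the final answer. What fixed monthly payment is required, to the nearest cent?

€1,322.73

Monthly rate r = 29.3%/12 = 2.44167% = 0.0244167.
Level-payment amortization: P = B₀·r / (1 − (1+r)^(−n)) = 7300.00·0.0244167 / (1 − 1.02442^(−6)).
Denominator 1 − (1+r)^(−6) = 0.134752832.
P = 178.242 / 0.134752832 ≈ 1322.73.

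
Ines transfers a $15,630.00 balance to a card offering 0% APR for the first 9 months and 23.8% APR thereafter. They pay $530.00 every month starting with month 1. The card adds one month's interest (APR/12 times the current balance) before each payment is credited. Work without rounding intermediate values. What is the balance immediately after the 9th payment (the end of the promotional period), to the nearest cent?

$10,860.00

Promo months 1–9 at r₀ = 0%/12 = 0; months 10+ at r₁ = 23.8%/12 = 0.0198333.
After month 9 (no interest yet): B = $15,630.00 − 9·$530.00 = $10,860.00.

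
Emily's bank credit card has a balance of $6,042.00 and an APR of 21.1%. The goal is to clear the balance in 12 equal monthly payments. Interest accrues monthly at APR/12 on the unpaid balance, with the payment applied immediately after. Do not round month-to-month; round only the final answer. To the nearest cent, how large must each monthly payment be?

$562.88

Monthly rate r = 21.1%/12 = 1.75833% = 0.0175833.
Level-payment amortization: P = B₀·r / (1 − (1+r)^(−n)) = 6042.00·0.0175833 / (1 − 1.01758^(−12)).
Denominator 1 − (1+r)^(−12) = 0.188739786.
P = 106.239 / 0.188739786 ≈ 562.88.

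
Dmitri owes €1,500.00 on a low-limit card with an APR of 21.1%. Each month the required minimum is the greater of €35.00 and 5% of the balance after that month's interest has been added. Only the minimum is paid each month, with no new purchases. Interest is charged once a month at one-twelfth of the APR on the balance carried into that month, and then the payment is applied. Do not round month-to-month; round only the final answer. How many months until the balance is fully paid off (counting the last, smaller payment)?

Monthly rate r = 21.1%/12 = 1.75833% = 0.0175833.
While 5% of the post-interest balance exceeds €35.00, each month B ← (B·(1+r))·(1 − 0.05), i.e. B shrinks by the factor (1+r)·0.95 = 0.9667.
This holds for months 1–24. Entering month 25 the balance is €665.48; 5% of the post-interest balance is now below €35.00, so the flat €35.00 minimum applies from here.
From month 25 a fixed €35.00 at rate r clears €665.48 in 24 more payments. Total: 24 + 24 = 48 months.

48 months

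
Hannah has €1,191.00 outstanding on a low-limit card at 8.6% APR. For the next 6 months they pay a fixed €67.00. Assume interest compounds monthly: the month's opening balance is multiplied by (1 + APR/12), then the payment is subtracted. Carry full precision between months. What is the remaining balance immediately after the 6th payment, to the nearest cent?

€833.87

Monthly rate r = 8.6%/12 = 0.716667% = 0.00716667.
Each month: B ← B·(1+r) − €67.00.
Month 1: interest €8.54; balance after payment €1,132.54.
Month 2: interest €8.12; balance after payment €1,073.65.
Month 3: interest €7.69; balance after payment €1,014.35.
Month 4: interest €7.27; balance after payment €954.62.
Month 5: interest €6.84; balance after payment €894.46.
Month 6: interest €6.41; balance after payment €833.87.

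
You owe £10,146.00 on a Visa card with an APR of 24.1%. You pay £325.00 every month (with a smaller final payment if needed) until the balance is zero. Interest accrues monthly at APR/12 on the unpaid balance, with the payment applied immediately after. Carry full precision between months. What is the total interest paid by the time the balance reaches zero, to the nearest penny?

£5,972.10

Monthly rate r = 24.1%/12 = 2.00833% = 0.0200833.
Payoff takes n = ⌈−ln(1 − rB₀/P)/ln(1+r)⌉ = ⌈49.592⌉ = 50 payments; the last is £193.10.
Total paid = 49·£325.00 + £193.10 = £16,118.10.
Total interest = total paid − principal = £16,118.10 − £10,146.00 = £5,972.10.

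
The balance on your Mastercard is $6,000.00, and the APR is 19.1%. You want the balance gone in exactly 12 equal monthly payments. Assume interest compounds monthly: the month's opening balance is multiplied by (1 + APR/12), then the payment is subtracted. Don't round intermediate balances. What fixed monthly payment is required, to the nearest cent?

$553.23

Monthly rate r = 19.1%/12 = 1.59167% = 0.0159167.
Level-payment amortization: P = B₀·r / (1 − (1+r)^(−n)) = 6000.00·0.0159167 / (1 − 1.01592^(−12)).
Denominator 1 − (1+r)^(−12) = 0.172623889.
P = 95.5 / 0.172623889 ≈ 553.23.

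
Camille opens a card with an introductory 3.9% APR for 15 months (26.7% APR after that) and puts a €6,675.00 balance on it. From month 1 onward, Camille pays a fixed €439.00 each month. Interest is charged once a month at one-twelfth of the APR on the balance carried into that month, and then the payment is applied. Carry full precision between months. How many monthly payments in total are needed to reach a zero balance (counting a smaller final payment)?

Promo months 1–15 at r₀ = 3.9%/12 = 0.00325; months 16+ at r₁ = 26.7%/12 = 0.02225.
After month 15: iterate B ← B·(1+r₀) − €439.00 for 15 months → €270.98.
Then at r₁ with €439.00/mo: n₂ = −ln(1 − r₁·B/P)/ln(1+r₁) ≈ 0.63 → 1 more payments.

16 payments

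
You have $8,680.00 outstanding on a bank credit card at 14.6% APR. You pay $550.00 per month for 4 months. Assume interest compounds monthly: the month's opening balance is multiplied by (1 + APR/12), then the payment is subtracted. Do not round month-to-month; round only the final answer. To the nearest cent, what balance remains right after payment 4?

$6,869.72

Monthly rate r = 14.6%/12 = 1.21667% = 0.0121667.
Each month: B ← B·(1+r) − $550.00.
Month 1: interest $105.61; balance after payment $8,235.61.
Month 2: interest $100.20; balance after payment $7,785.81.
Month 3: interest $94.73; balance after payment $7,330.53.
Month 4: interest $89.19; balance after payment $6,869.72.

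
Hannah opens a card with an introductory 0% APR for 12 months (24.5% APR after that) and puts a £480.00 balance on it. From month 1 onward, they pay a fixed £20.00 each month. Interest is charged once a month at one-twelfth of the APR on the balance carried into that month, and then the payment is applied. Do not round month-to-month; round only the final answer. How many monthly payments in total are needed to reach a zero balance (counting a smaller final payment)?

Promo months 1–12 at r₀ = 0%/12 = 0; months 13+ at r₁ = 24.5%/12 = 0.0204167.
After month 12 (no interest yet): B = £480.00 − 12·£20.00 = £240.00.
Then at r₁ with £20.00/mo: n₂ = −ln(1 − r₁·B/P)/ln(1+r₁) ≈ 13.91 → 14 more payments.

26 months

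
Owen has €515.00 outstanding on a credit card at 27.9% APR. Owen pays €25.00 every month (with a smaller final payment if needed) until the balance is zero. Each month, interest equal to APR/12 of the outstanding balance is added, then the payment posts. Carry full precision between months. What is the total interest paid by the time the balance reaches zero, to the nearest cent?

Monthly rate r = 27.9%/12 = 2.325% = 0.02325.
Payoff takes n = ⌈−ln(1 − rB₀/P)/ln(1+r)⌉ = ⌈28.364⌉ = 29 payments; the last is €9.16.
Total paid = 28·€25.00 + €9.16 = €709.16.
Total interest = total paid − principal = €709.16 − €515.00 = €194.16.

€194.16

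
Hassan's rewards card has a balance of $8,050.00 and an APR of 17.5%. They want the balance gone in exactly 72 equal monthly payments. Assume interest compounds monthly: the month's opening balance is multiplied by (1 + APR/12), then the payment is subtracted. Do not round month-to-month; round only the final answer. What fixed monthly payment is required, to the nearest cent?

Monthly rate r = 17.5%/12 = 1.45833% = 0.0145833.
Level-payment amortization: P = B₀·r / (1 − (1+r)^(−n)) = 8050.00·0.0145833 / (1 − 1.01458^(−72)).
Denominator 1 − (1+r)^(−72) = 0.647398721.
P = 117.396 / 0.647398721 ≈ 181.33.

$181.33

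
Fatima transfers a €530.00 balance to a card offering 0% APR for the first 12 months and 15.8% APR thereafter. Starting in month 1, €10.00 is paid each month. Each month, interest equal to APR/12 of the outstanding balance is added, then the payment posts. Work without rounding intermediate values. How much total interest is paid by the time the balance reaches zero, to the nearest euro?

€183

Promo months 1–12 at r₀ = 0%/12 = 0; months 13+ at r₁ = 15.8%/12 = 0.0131667.
After month 12 (no interest yet): B = €530.00 − 12·€10.00 = €410.00.
Then at r₁ with €10.00/mo: n₂ = −ln(1 − r₁·B/P)/ln(1+r₁) ≈ 59.34 → 60 more payments.
Total paid = 71·€10.00 + €3.38 = €713.38; interest = €713.38 − €530.00 = €183.38.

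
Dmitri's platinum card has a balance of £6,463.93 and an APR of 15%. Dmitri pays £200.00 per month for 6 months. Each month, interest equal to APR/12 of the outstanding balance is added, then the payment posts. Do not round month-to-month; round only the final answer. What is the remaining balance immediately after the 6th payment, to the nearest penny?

Monthly rate r = 15%/12 = 1.25% = 0.0125.
Each month: B ← B·(1+r) − £200.00.
Month 1: interest £80.80; balance after payment £6,344.73.
Month 2: interest £79.31; balance after payment £6,224.04.
Month 3: interest £77.80; balance after payment £6,101.84.
Month 4: interest £76.27; balance after payment £5,978.11.
Month 5: interest £74.73; balance after payment £5,852.84.
Month 6: interest £73.16; balance after payment £5,726.00.

£5,726.00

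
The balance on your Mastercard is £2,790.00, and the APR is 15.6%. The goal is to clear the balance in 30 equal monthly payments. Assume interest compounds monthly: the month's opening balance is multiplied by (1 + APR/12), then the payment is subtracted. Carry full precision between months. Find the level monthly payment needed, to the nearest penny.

Monthly rate r = 15.6%/12 = 1.3% = 0.013.
Level-payment amortization: P = B₀·r / (1 − (1+r)^(−n)) = 2790.00·0.013 / (1 − 1.013^(−30)).
Denominator 1 − (1+r)^(−30) = 0.321239378.
P = 36.27 / 0.321239378 ≈ 112.91.

£112.91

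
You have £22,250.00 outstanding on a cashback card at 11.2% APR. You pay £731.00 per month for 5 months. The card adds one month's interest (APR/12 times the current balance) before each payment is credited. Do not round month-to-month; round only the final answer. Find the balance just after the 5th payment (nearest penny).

Monthly rate r = 11.2%/12 = 0.933333% = 0.00933333.
Each month: B ← B·(1+r) − £731.00.
Month 1: interest £207.67; balance after payment £21,726.67.
Month 2: interest £202.78; balance after payment £21,198.45.
Month 3: interest £197.85; balance after payment £20,665.30.
Month 4: interest £192.88; balance after payment £20,127.18.
Month 5: interest £187.85; balance after payment £19,584.03.

£19,584.03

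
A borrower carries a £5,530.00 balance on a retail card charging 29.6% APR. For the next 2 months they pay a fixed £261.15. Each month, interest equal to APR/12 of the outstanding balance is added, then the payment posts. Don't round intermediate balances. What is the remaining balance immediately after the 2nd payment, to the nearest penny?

Monthly rate r = 29.6%/12 = 2.46667% = 0.0246667.
Each month: B ← B·(1+r) − £261.15.
Month 1: interest £136.41; balance after payment £5,405.26.
Month 2: interest £133.33; balance after payment £5,277.44.

£5,277.44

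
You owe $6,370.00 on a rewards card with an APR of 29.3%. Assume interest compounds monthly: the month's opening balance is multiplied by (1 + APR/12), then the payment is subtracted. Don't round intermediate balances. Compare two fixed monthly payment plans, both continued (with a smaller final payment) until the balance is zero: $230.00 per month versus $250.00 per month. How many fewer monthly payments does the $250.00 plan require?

6 fewer payments

Monthly rate r = 29.3%/12 = 2.44167% = 0.0244167.
At $230.00/mo: n = ⌈−ln(1 − rB₀/P)/ln(1+r)⌉ = 47 payments (last $172.76); total interest = total paid − $6,370.00 = $4,382.76.
At $250.00/mo: 41 payments (last $86.58); total interest $3,716.58.
Payments saved = 47 − 41 = 6.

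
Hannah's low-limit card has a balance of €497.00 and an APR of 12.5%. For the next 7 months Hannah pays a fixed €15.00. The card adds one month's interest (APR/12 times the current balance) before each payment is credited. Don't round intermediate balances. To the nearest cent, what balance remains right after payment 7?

€426.05

Monthly rate r = 12.5%/12 = 1.04167% = 0.0104167.
Each month: B ← B·(1+r) − €15.00.
Month 1: interest €5.18; balance after payment €487.18.
Month 2: interest €5.07; balance after payment €477.25.
Month 3: interest €4.97; balance after payment €467.22.
Month 4: interest €4.87; balance after payment €457.09.
Month 5: interest €4.76; balance after payment €446.85.
Month 6: interest €4.65; balance after payment €436.51.
Month 7: interest €4.55; balance after payment €426.05.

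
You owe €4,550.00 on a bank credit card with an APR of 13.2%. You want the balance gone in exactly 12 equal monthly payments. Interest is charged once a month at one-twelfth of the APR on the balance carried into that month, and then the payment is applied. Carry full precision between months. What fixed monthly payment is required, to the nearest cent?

€406.82

Monthly rate r = 13.2%/12 = 1.1% = 0.011.
Level-payment amortization: P = B₀·r / (1 − (1+r)^(−n)) = 4550.00·0.011 / (1 − 1.011^(−12)).
Denominator 1 − (1+r)^(−12) = 0.123027181.
P = 50.05 / 0.123027181 ≈ 406.82.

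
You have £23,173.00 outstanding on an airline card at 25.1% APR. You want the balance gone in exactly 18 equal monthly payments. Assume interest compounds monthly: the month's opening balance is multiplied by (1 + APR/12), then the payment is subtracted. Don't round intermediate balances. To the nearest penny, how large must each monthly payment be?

£1,558.17

Monthly rate r = 25.1%/12 = 2.09167% = 0.0209167.
Level-payment amortization: P = B₀·r / (1 − (1+r)^(−n)) = 23173.00·0.0209167 / (1 − 1.02092^(−18)).
Denominator 1 − (1+r)^(−18) = 0.311070612.
P = 484.702 / 0.311070612 ≈ 1558.17.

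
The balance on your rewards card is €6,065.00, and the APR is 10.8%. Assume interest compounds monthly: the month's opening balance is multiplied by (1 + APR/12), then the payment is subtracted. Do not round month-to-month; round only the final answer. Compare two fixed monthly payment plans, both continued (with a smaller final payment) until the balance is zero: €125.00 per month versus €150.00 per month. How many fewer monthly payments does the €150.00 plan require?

14 fewer payments

Monthly rate r = 10.8%/12 = 0.9% = 0.009.
At €125.00/mo: n = ⌈−ln(1 − rB₀/P)/ln(1+r)⌉ = 65 payments (last €6.78); total interest = total paid − €6,065.00 = €1,941.78.
At €150.00/mo: 51 payments (last €74.04); total interest €1,509.04.
Payments saved = 65 − 51 = 14.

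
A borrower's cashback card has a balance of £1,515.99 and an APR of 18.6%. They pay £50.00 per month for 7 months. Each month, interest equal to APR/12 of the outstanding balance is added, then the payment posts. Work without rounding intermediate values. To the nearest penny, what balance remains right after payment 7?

Monthly rate r = 18.6%/12 = 1.55% = 0.0155.
Each month: B ← B·(1+r) − £50.00.
Month 1: interest £23.50; balance after payment £1,489.49.
Month 2: interest £23.09; balance after payment £1,462.57.
Month 3: interest £22.67; balance after payment £1,435.24.
Month 4: interest £22.25; balance after payment £1,407.49.
Month 5: interest £21.82; balance after payment £1,379.31.
Month 6: interest £21.38; balance after payment £1,350.69.
Month 7: interest £20.94; balance after payment £1,321.62.

£1,321.62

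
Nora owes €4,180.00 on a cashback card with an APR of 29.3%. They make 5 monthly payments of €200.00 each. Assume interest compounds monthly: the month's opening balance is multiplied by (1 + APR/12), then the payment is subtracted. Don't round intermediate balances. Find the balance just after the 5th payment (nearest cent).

€3,665.80

Monthly rate r = 29.3%/12 = 2.44167% = 0.0244167.
Each month: B ← B·(1+r) − €200.00.
Month 1: interest €102.06; balance after payment €4,082.06.
Month 2: interest €99.67; balance after payment €3,981.73.
Month 3: interest €97.22; balance after payment €3,878.95.
Month 4: interest €94.71; balance after payment €3,773.66.
Month 5: interest €92.14; balance after payment €3,665.80.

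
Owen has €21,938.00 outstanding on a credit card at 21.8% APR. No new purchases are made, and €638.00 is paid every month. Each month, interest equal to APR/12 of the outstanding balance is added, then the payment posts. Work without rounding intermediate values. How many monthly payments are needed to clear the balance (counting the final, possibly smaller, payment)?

55 payments

Monthly rate r = 21.8%/12 = 1.81667% = 0.0181667.
Recurrence: B ← B·(1+r) − €638.00.
Month 1: interest €398.54; balance after payment €21,698.54.
Month 2: interest €394.19; balance after payment €21,454.73.
Closed form: n = −ln(1 − rB₀/P)/ln(1+r) = −ln(0.37533)/ln(1.01817) ≈ 54.431, so the balance reaches zero during payment 55.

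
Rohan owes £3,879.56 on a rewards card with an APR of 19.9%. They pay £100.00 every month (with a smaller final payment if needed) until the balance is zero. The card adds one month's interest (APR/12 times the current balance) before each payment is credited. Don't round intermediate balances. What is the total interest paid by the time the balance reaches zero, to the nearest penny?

Monthly rate r = 19.9%/12 = 1.65833% = 0.0165833.
Payoff takes n = ⌈−ln(1 − rB₀/P)/ln(1+r)⌉ = ⌈62.687⌉ = 63 payments; the last is £68.85.
Total paid = 62·£100.00 + £68.85 = £6,268.85.
Total interest = total paid − principal = £6,268.85 − £3,879.56 = £2,389.29.

£2,389.29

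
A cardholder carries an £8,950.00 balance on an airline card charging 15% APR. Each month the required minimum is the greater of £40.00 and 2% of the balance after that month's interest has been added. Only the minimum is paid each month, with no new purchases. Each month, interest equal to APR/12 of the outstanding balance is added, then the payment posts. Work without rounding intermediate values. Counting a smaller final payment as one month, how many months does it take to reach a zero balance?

272 months

Monthly rate r = 15%/12 = 1.25% = 0.0125.
While 2% of the post-interest balance exceeds £40.00, each month B ← (B·(1+r))·(1 − 0.02), i.e. B shrinks by the factor (1+r)·0.98 = 0.99225.
This holds for months 1–195. Entering month 196 the balance is £1,963.08; 2% of the post-interest balance is now below £40.00, so the flat £40.00 minimum applies from here.
From month 196 a fixed £40.00 at rate r clears £1,963.08 in 77 more payments. Total: 195 + 77 = 272 months.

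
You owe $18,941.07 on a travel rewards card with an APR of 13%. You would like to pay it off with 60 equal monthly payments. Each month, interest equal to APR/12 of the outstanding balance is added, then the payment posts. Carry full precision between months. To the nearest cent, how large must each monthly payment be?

Monthly rate r = 13%/12 = 1.08333% = 0.0108333.
Level-payment amortization: P = B₀·r / (1 − (1+r)^(−n)) = 18941.07·0.0108333 / (1 − 1.01083^(−60)).
Denominator 1 − (1+r)^(−60) = 0.476126162.
P = 205.195 / 0.476126162 ≈ 430.97.

$430.97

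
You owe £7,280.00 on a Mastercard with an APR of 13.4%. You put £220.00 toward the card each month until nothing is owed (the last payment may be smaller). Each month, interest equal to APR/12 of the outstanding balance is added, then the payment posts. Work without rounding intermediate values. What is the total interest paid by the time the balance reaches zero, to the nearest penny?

£1,858.58

Monthly rate r = 13.4%/12 = 1.11667% = 0.0111667.
Payoff takes n = ⌈−ln(1 − rB₀/P)/ln(1+r)⌉ = ⌈41.538⌉ = 42 payments; the last is £118.58.
Total paid = 41·£220.00 + £118.58 = £9,138.58.
Total interest = total paid − principal = £9,138.58 − £7,280.00 = £1,858.58.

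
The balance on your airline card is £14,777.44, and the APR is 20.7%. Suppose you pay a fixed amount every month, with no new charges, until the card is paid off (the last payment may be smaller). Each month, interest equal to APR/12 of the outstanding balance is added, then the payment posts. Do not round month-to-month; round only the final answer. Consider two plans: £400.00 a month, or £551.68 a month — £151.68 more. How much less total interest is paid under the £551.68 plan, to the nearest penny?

£3,718.33

Monthly rate r = 20.7%/12 = 1.725% = 0.01725.
At £400.00/mo: n = ⌈−ln(1 − rB₀/P)/ln(1+r)⌉ = 60 payments (last £118.69); total interest = total paid − £14,777.44 = £8,941.25.
At £551.68/mo: 37 payments (last £139.88); total interest £5,222.92.
Interest saved = £8,941.25 − £5,222.92 = £3,718.33.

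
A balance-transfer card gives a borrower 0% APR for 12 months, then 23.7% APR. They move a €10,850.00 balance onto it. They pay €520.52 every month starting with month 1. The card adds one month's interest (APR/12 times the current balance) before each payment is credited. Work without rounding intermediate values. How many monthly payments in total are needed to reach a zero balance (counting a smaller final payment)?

22 months

Promo months 1–12 at r₀ = 0%/12 = 0; months 13+ at r₁ = 23.7%/12 = 0.01975.
After month 12 (no interest yet): B = €10,850.00 − 12·€520.52 = €4,603.76.
Then at r₁ with €520.52/mo: n₂ = −ln(1 − r₁·B/P)/ln(1+r₁) ≈ 9.82 → 10 more payments.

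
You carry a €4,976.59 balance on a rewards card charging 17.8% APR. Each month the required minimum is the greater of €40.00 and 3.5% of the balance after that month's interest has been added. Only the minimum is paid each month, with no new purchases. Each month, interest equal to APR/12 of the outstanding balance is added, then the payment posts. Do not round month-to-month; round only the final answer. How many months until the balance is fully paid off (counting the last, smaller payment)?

108 months

Monthly rate r = 17.8%/12 = 1.48333% = 0.0148333.
While 3.5% of the post-interest balance exceeds €40.00, each month B ← (B·(1+r))·(1 − 0.035), i.e. B shrinks by the factor (1+r)·0.965 = 0.97931.
This holds for months 1–72. Entering month 73 the balance is €1,104.89; 3.5% of the post-interest balance is now below €40.00, so the flat €40.00 minimum applies from here.
From month 73 a fixed €40.00 at rate r clears €1,104.89 in 36 more payments. Total: 72 + 36 = 108 months.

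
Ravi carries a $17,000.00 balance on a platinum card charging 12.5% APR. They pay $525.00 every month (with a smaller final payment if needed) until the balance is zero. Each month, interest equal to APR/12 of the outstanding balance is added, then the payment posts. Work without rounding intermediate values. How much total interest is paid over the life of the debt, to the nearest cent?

Monthly rate r = 12.5%/12 = 1.04167% = 0.0104167.
Payoff takes n = ⌈−ln(1 − rB₀/P)/ln(1+r)⌉ = ⌈39.703⌉ = 40 payments; the last is $369.72.
Total paid = 39·$525.00 + $369.72 = $20,844.72.
Total interest = total paid − principal = $20,844.72 − $17,000.00 = $3,844.72.

$3,844.72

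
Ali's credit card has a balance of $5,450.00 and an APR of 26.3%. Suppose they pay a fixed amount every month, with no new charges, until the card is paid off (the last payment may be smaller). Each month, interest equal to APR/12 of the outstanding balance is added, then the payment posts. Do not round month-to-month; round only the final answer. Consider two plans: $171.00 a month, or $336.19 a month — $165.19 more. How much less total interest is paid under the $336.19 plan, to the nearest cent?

$2,650.12

Monthly rate r = 26.3%/12 = 2.19167% = 0.0219167.
At $171.00/mo: n = ⌈−ln(1 − rB₀/P)/ln(1+r)⌉ = 56 payments (last $52.71); total interest = total paid − $5,450.00 = $4,007.71.
At $336.19/mo: 21 payments (last $83.79); total interest $1,357.59.
Interest saved = $4,007.71 − $1,357.59 = $2,650.12.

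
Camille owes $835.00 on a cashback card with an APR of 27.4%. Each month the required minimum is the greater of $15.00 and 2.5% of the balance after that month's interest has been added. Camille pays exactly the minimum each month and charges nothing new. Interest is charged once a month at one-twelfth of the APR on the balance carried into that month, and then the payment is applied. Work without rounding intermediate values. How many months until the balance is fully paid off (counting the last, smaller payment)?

Monthly rate r = 27.4%/12 = 2.28333% = 0.0228333.
While 2.5% of the post-interest balance exceeds $15.00, each month B ← (B·(1+r))·(1 − 0.025), i.e. B shrinks by the factor (1+r)·0.975 = 0.99726.
This holds for months 1–129. Entering month 130 the balance is $586.29; 2.5% of the post-interest balance is now below $15.00, so the flat $15.00 minimum applies from here.
From month 130 a fixed $15.00 at rate r clears $586.29 in 99 more payments. Total: 129 + 99 = 228 months.

228 months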